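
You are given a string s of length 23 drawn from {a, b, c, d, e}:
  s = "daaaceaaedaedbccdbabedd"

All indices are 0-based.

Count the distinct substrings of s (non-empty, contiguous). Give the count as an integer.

rank | idx | suffix
   0 |   1 | aaaceaaedaedbccdbabedd
   1 |   2 | aaceaaedaedbccdbabedd
   2 |   6 | aaedaedbccdbabedd
   3 |  18 | abedd
   4 |   3 | aceaaedaedbccdbabedd
   5 |   7 | aedaedbccdbabedd
   6 |  10 | aedbccdbabedd
   7 |  17 | babedd
   8 |  13 | bccdbabedd
   9 |  19 | bedd
  10 |  14 | ccdbabedd
  11 |  15 | cdbabedd
  12 |   4 | ceaaedaedbccdbabedd
  13 |  22 | d
  14 |   0 | daaaceaaedaedbccdbabedd
  15 |   9 | daedbccdbabedd
  16 |  16 | dbabedd
  17 |  12 | dbccdbabedd
  18 |  21 | dd
  19 |   5 | eaaedaedbccdbabedd
  20 |   8 | edaedbccdbabedd
  21 |  11 | edbccdbabedd
  22 |  20 | edd

SA = [1, 2, 6, 18, 3, 7, 10, 17, 13, 19, 14, 15, 4, 22, 0, 9, 16, 12, 21, 5, 8, 11, 20]
[i] adj suffixes → lcp
  [1] 1/2 → 2 ('aa')
  [2] 2/6 → 2 ('aa')
  [3] 6/18 → 1 ('a')
  [4] 18/3 → 1 ('a')
  [5] 3/7 → 1 ('a')
  [6] 7/10 → 3 ('aed')
  [7] 10/17 → 0 ('')
  [8] 17/13 → 1 ('b')
  [9] 13/19 → 1 ('b')
  [10] 19/14 → 0 ('')
  [11] 14/15 → 1 ('c')
  [12] 15/4 → 1 ('c')
  [13] 4/22 → 0 ('')
  [14] 22/0 → 1 ('d')
  [15] 0/9 → 2 ('da')
  [16] 9/16 → 1 ('d')
  [17] 16/12 → 2 ('db')
  [18] 12/21 → 1 ('d')
  [19] 21/5 → 0 ('')
  [20] 5/8 → 1 ('e')
  [21] 8/11 → 2 ('ed')
  [22] 11/20 → 2 ('ed')

n(n+1)/2 = 23·24/2 = 276
Σ LCP = 0 + 2 + 2 + 1 + 1 + 1 + 3 + 0 + 1 + 1 + 0 + 1 + 1 + 0 + 1 + 2 + 1 + 2 + 1 + 0 + 1 + 2 + 2 = 26
distinct = 276 − 26 = 250

250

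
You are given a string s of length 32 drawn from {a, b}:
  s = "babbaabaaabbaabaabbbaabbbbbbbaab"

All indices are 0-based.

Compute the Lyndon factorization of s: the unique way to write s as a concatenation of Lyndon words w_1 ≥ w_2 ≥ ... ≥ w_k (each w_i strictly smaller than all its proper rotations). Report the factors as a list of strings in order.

["b", "abb", "aab", "aaabbaabaabbbaabbbbbbbaab"]

emit factor 1: 'b' (i=0, period=1)
emit factor 2: 'abb' (i=1, period=3)
emit factor 3: 'aab' (i=4, period=3)
emit factor 4: 'aaabbaabaabbbaabbbbbbbaab' (i=7, period=25)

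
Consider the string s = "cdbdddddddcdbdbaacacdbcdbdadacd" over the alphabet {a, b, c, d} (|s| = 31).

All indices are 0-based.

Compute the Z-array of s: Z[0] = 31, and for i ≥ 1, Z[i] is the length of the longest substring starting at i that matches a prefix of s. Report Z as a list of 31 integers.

Z[0]=31
i=1: fresh scan; Z[1]=0
i=2: fresh scan; Z[2]=0
i=3: fresh scan; Z[3]=0
i=4: fresh scan; Z[4]=0
i=5: fresh scan; Z[5]=0
i=6: fresh scan; Z[6]=0
i=7: fresh scan; Z[7]=0
i=8: fresh scan; Z[8]=0
i=9: fresh scan; Z[9]=0
i=10: fresh scan; Z[10]=4 grow→box=[10,14)
i=11: min(r-i=3, Z[1]=0)=0; Z[11]=0
i=12: min(r-i=2, Z[2]=0)=0; Z[12]=0
i=13: min(r-i=1, Z[3]=0)=0; Z[13]=0
i=14: fresh scan; Z[14]=0
i=15: fresh scan; Z[15]=0
i=16: fresh scan; Z[16]=0
i=17: fresh scan; Z[17]=1 grow→box=[17,18)
i=18: fresh scan; Z[18]=0
i=19: fresh scan; Z[19]=3 grow→box=[19,22)
i=20: min(r-i=2, Z[1]=0)=0; Z[20]=0
i=21: min(r-i=1, Z[2]=0)=0; Z[21]=0
i=22: fresh scan; Z[22]=4 grow→box=[22,26)
i=23: min(r-i=3, Z[1]=0)=0; Z[23]=0
i=24: min(r-i=2, Z[2]=0)=0; Z[24]=0
i=25: min(r-i=1, Z[3]=0)=0; Z[25]=0
i=26: fresh scan; Z[26]=0
i=27: fresh scan; Z[27]=0
i=28: fresh scan; Z[28]=0
i=29: fresh scan; Z[29]=2 grow→box=[29,31)
i=30: min(r-i=1, Z[1]=0)=0; Z[30]=0

[31, 0, 0, 0, 0, 0, 0, 0, 0, 0, 4, 0, 0, 0, 0, 0, 0, 1, 0, 3, 0, 0, 4, 0, 0, 0, 0, 0, 0, 2, 0]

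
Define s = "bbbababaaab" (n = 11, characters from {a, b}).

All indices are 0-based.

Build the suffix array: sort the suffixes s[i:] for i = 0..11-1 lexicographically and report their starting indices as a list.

rank→(start, suffix):
  0 → (7, 'aaab')
  1 → (8, 'aab')
  2 → (9, 'ab')
  3 → (5, 'abaaab')
  4 → (3, 'ababaaab')
  5 → (10, 'b')
  6 → (6, 'baaab')
  7 → (4, 'babaaab')
  8 → (2, 'bababaaab')
  9 → (1, 'bbababaaab')
  10 → (0, 'bbbababaaab')

[7, 8, 9, 5, 3, 10, 6, 4, 2, 1, 0]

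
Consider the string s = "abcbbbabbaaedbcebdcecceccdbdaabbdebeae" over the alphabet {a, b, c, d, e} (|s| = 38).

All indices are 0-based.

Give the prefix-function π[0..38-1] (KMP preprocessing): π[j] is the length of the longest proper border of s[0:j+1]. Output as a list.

[0, 0, 0, 0, 0, 0, 1, 2, 0, 1, 1, 0, 0, 0, 0, 0, 0, 0, 0, 0, 0, 0, 0, 0, 0, 0, 0, 0, 1, 1, 2, 0, 0, 0, 0, 0, 1, 0]

π[0] = 0
j=1 s[j]='b': π[1]=0 (border '')
j=2 s[j]='c': π[2]=0 (border '')
j=3 s[j]='b': π[3]=0 (border '')
j=4 s[j]='b': π[4]=0 (border '')
j=5 s[j]='b': π[5]=0 (border '')
j=6 s[j]='a': π[6]=1 (border 'a')
j=7 s[j]='b': π[7]=2 (border 'ab')
j=8 s[j]='b': k: 2→0; π[8]=0 (border '')
j=9 s[j]='a': π[9]=1 (border 'a')
j=10 s[j]='a': k: 1→0; π[10]=1 (border 'a')
j=11 s[j]='e': k: 1→0; π[11]=0 (border '')
j=12 s[j]='d': π[12]=0 (border '')
j=13 s[j]='b': π[13]=0 (border '')
j=14 s[j]='c': π[14]=0 (border '')
j=15 s[j]='e': π[15]=0 (border '')
j=16 s[j]='b': π[16]=0 (border '')
j=17 s[j]='d': π[17]=0 (border '')
j=18 s[j]='c': π[18]=0 (border '')
j=19 s[j]='e': π[19]=0 (border '')
j=20 s[j]='c': π[20]=0 (border '')
j=21 s[j]='c': π[21]=0 (border '')
j=22 s[j]='e': π[22]=0 (border '')
j=23 s[j]='c': π[23]=0 (border '')
j=24 s[j]='c': π[24]=0 (border '')
j=25 s[j]='d': π[25]=0 (border '')
j=26 s[j]='b': π[26]=0 (border '')
j=27 s[j]='d': π[27]=0 (border '')
j=28 s[j]='a': π[28]=1 (border 'a')
j=29 s[j]='a': k: 1→0; π[29]=1 (border 'a')
j=30 s[j]='b': π[30]=2 (border 'ab')
j=31 s[j]='b': k: 2→0; π[31]=0 (border '')
j=32 s[j]='d': π[32]=0 (border '')
j=33 s[j]='e': π[33]=0 (border '')
j=34 s[j]='b': π[34]=0 (border '')
j=35 s[j]='e': π[35]=0 (border '')
j=36 s[j]='a': π[36]=1 (border 'a')
j=37 s[j]='e': k: 1→0; π[37]=0 (border '')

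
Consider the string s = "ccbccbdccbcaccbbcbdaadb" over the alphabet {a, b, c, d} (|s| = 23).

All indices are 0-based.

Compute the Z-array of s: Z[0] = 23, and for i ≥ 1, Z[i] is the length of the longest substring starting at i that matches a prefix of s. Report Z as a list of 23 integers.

[23, 1, 0, 3, 1, 0, 0, 4, 1, 0, 1, 0, 3, 1, 0, 0, 1, 0, 0, 0, 0, 0, 0]

Z[0]=23
i=1: i≥r, start 0; Z[1]=1 grow→box=[1,2)
i=2: i≥r, start 0; Z[2]=0
i=3: i≥r, start 0; Z[3]=3 grow→box=[3,6)
i=4: min(r-i=2, Z[1]=1)=1; Z[4]=1
i=5: min(r-i=1, Z[2]=0)=0; Z[5]=0
i=6: i≥r, start 0; Z[6]=0
i=7: i≥r, start 0; Z[7]=4 grow→box=[7,11)
i=8: min(r-i=3, Z[1]=1)=1; Z[8]=1
i=9: min(r-i=2, Z[2]=0)=0; Z[9]=0
i=10: min(r-i=1, Z[3]=3)=1; Z[10]=1
i=11: i≥r, start 0; Z[11]=0
i=12: i≥r, start 0; Z[12]=3 grow→box=[12,15)
i=13: min(r-i=2, Z[1]=1)=1; Z[13]=1
i=14: min(r-i=1, Z[2]=0)=0; Z[14]=0
i=15: i≥r, start 0; Z[15]=0
i=16: i≥r, start 0; Z[16]=1 grow→box=[16,17)
i=17: i≥r, start 0; Z[17]=0
i=18: i≥r, start 0; Z[18]=0
i=19: i≥r, start 0; Z[19]=0
i=20: i≥r, start 0; Z[20]=0
i=21: i≥r, start 0; Z[21]=0
i=22: i≥r, start 0; Z[22]=0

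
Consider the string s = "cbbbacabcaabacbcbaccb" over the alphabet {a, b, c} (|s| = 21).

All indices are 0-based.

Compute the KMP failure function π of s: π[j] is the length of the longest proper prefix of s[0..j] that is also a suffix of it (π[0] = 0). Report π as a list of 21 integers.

[0, 0, 0, 0, 0, 1, 0, 0, 1, 0, 0, 0, 0, 1, 2, 1, 2, 0, 1, 1, 2]

π[0] = 0
j=1 s[j]='b': π[1]=0 (border '')
j=2 s[j]='b': π[2]=0 (border '')
j=3 s[j]='b': π[3]=0 (border '')
j=4 s[j]='a': π[4]=0 (border '')
j=5 s[j]='c': π[5]=1 (border 'c')
j=6 s[j]='a': k: 1→0; π[6]=0 (border '')
j=7 s[j]='b': π[7]=0 (border '')
j=8 s[j]='c': π[8]=1 (border 'c')
j=9 s[j]='a': k: 1→0; π[9]=0 (border '')
j=10 s[j]='a': π[10]=0 (border '')
j=11 s[j]='b': π[11]=0 (border '')
j=12 s[j]='a': π[12]=0 (border '')
j=13 s[j]='c': π[13]=1 (border 'c')
j=14 s[j]='b': π[14]=2 (border 'cb')
j=15 s[j]='c': k: 2→0; π[15]=1 (border 'c')
j=16 s[j]='b': π[16]=2 (border 'cb')
j=17 s[j]='a': k: 2→0; π[17]=0 (border '')
j=18 s[j]='c': π[18]=1 (border 'c')
j=19 s[j]='c': k: 1→0; π[19]=1 (border 'c')
j=20 s[j]='b': π[20]=2 (border 'cb')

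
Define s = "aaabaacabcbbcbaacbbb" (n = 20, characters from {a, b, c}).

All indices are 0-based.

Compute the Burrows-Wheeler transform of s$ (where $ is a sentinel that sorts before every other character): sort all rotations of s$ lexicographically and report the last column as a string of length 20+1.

rank  rotation               last
    0  $aaabaacabcbbcbaacbbb  b
    1  aaabaacabcbbcbaacbbb$  $
    2  aabaacabcbbcbaacbbb$a  a
    3  aacabcbbcbaacbbb$aaab  b
    4  aacbbb$aaabaacabcbbcb  b
    5  abaacabcbbcbaacbbb$aa  a
    6  abcbbcbaacbbb$aaabaac  c
    7  acabcbbcbaacbbb$aaaba  a
    8  acbbb$aaabaacabcbbcba  a
    9  b$aaabaacabcbbcbaacbb  b
   10  baacabcbbcbaacbbb$aaa  a
   11  baacbbb$aaabaacabcbbc  c
   12  bb$aaabaacabcbbcbaacb  b
   13  bbb$aaabaacabcbbcbaac  c
   14  bbcbaacbbb$aaabaacabc  c
   15  bcbaacbbb$aaabaacabcb  b
   16  bcbbcbaacbbb$aaabaaca  a
   17  cabcbbcbaacbbb$aaabaa  a
   18  cbaacbbb$aaabaacabcbb  b
   19  cbbb$aaabaacabcbbcbaa  a
   20  cbbcbaacbbb$aaabaacab  b

b$abbacaabacbccbaabab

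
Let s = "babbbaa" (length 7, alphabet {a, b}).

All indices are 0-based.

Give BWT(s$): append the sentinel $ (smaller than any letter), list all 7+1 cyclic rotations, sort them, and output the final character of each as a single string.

aabbb$ba

rank  rotation  last
    0  $babbbaa  a
    1  a$babbba  a
    2  aa$babbb  b
    3  abbbaa$b  b
    4  baa$babb  b
    5  babbbaa$  $
    6  bbaa$bab  b
    7  bbbaa$ba  a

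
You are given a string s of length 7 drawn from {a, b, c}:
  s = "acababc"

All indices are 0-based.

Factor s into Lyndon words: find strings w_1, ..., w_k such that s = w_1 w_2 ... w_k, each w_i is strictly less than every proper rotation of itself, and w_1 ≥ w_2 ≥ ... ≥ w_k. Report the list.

emit factor 1: 'ac' (i=0, period=2)
emit factor 2: 'ababc' (i=2, period=5)

["ac", "ababc"]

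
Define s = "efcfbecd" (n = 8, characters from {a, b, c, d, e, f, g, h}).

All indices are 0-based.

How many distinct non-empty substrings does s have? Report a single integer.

33

sorted suffixes:
  #0 SA[0]=4  'becd'
  #1 SA[1]=6  'cd'
  #2 SA[2]=2  'cfbecd'
  #3 SA[3]=7  'd'
  #4 SA[4]=5  'ecd'
  #5 SA[5]=0  'efcfbecd'
  #6 SA[6]=3  'fbecd'
  #7 SA[7]=1  'fcfbecd'

SA = [4, 6, 2, 7, 5, 0, 3, 1]
rank  pair      lcp
   1  s[4:],s[6:]  0  ''
   2  s[6:],s[2:]  1  'c'
   3  s[2:],s[7:]  0  ''
   4  s[7:],s[5:]  0  ''
   5  s[5:],s[0:]  1  'e'
   6  s[0:],s[3:]  0  ''
   7  s[3:],s[1:]  1  'f'

n(n+1)/2 = 8·9/2 = 36
Σ LCP = 0 + 0 + 1 + 0 + 0 + 1 + 0 + 1 = 3
distinct = 36 − 3 = 33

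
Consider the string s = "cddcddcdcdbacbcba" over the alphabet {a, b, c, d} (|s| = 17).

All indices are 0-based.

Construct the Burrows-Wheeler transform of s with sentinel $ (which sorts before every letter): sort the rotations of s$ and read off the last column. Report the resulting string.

abbcdcbaddd$ccddcc

rank  rotation            last
    0  $cddcddcdcdbacbcba  a
    1  a$cddcddcdcdbacbcb  b
    2  acbcba$cddcddcdcdb  b
    3  ba$cddcddcdcdbacbc  c
    4  bacbcba$cddcddcdcd  d
    5  bcba$cddcddcdcdbac  c
    6  cba$cddcddcdcdbacb  b
    7  cbcba$cddcddcdcdba  a
    8  cdbacbcba$cddcddcd  d
    9  cdcdbacbcba$cddcdd  d
   10  cddcdcdbacbcba$cdd  d
   11  cddcddcdcdbacbcba$  $
   12  dbacbcba$cddcddcdc  c
   13  dcdbacbcba$cddcddc  c
   14  dcdcdbacbcba$cddcd  d
   15  dcddcdcdbacbcba$cd  d
   16  ddcdcdbacbcba$cddc  c
   17  ddcddcdcdbacbcba$c  c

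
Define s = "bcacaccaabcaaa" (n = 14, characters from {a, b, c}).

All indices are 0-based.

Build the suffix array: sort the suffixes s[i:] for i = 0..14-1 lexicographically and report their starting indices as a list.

rank | idx | suffix
   0 |  13 | a
   1 |  12 | aa
   2 |  11 | aaa
   3 |   7 | aabcaaa
   4 |   8 | abcaaa
   5 |   2 | acaccaabcaaa
   6 |   4 | accaabcaaa
   7 |   9 | bcaaa
   8 |   0 | bcacaccaabcaaa
   9 |  10 | caaa
  10 |   6 | caabcaaa
  11 |   1 | cacaccaabcaaa
  12 |   3 | caccaabcaaa
  13 |   5 | ccaabcaaa

[13, 12, 11, 7, 8, 2, 4, 9, 0, 10, 6, 1, 3, 5]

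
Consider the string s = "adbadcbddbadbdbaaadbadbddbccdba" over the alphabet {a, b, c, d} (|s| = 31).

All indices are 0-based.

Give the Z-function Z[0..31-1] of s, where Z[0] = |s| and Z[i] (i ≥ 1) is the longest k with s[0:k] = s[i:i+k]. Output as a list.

Z[0]=31
i=1: i≥r, start 0; Z[1]=0
i=2: i≥r, start 0; Z[2]=0
i=3: i≥r, start 0; Z[3]=2 grow→box=[3,5)
i=4: min(r-i=1, Z[1]=0)=0; Z[4]=0
i=5: i≥r, start 0; Z[5]=0
i=6: i≥r, start 0; Z[6]=0
i=7: i≥r, start 0; Z[7]=0
i=8: i≥r, start 0; Z[8]=0
i=9: i≥r, start 0; Z[9]=0
i=10: i≥r, start 0; Z[10]=3 grow→box=[10,13)
i=11: min(r-i=2, Z[1]=0)=0; Z[11]=0
i=12: min(r-i=1, Z[2]=0)=0; Z[12]=0
i=13: i≥r, start 0; Z[13]=0
i=14: i≥r, start 0; Z[14]=0
i=15: i≥r, start 0; Z[15]=1 grow→box=[15,16)
i=16: i≥r, start 0; Z[16]=1 grow→box=[16,17)
i=17: i≥r, start 0; Z[17]=5 grow→box=[17,22)
i=18: min(r-i=4, Z[1]=0)=0; Z[18]=0
i=19: min(r-i=3, Z[2]=0)=0; Z[19]=0
i=20: min(r-i=2, Z[3]=2)=2; Z[20]=3 grow→box=[20,23)
i=21: min(r-i=2, Z[1]=0)=0; Z[21]=0
i=22: min(r-i=1, Z[2]=0)=0; Z[22]=0
i=23: i≥r, start 0; Z[23]=0
i=24: i≥r, start 0; Z[24]=0
i=25: i≥r, start 0; Z[25]=0
i=26: i≥r, start 0; Z[26]=0
i=27: i≥r, start 0; Z[27]=0
i=28: i≥r, start 0; Z[28]=0
i=29: i≥r, start 0; Z[29]=0
i=30: i≥r, start 0; Z[30]=1 grow→box=[30,31)

[31, 0, 0, 2, 0, 0, 0, 0, 0, 0, 3, 0, 0, 0, 0, 1, 1, 5, 0, 0, 3, 0, 0, 0, 0, 0, 0, 0, 0, 0, 1]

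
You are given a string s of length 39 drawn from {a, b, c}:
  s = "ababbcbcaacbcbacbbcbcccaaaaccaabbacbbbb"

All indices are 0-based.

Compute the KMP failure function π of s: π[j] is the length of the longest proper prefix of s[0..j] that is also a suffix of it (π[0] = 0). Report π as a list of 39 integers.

π[0] = 0
j=1 s[j]='b': π[1]=0 (border '')
j=2 s[j]='a': π[2]=1 (border 'a')
j=3 s[j]='b': π[3]=2 (border 'ab')
j=4 s[j]='b': k: 2→0; π[4]=0 (border '')
j=5 s[j]='c': π[5]=0 (border '')
j=6 s[j]='b': π[6]=0 (border '')
j=7 s[j]='c': π[7]=0 (border '')
j=8 s[j]='a': π[8]=1 (border 'a')
j=9 s[j]='a': k: 1→0; π[9]=1 (border 'a')
j=10 s[j]='c': k: 1→0; π[10]=0 (border '')
j=11 s[j]='b': π[11]=0 (border '')
j=12 s[j]='c': π[12]=0 (border '')
j=13 s[j]='b': π[13]=0 (border '')
j=14 s[j]='a': π[14]=1 (border 'a')
j=15 s[j]='c': k: 1→0; π[15]=0 (border '')
j=16 s[j]='b': π[16]=0 (border '')
j=17 s[j]='b': π[17]=0 (border '')
j=18 s[j]='c': π[18]=0 (border '')
j=19 s[j]='b': π[19]=0 (border '')
j=20 s[j]='c': π[20]=0 (border '')
j=21 s[j]='c': π[21]=0 (border '')
j=22 s[j]='c': π[22]=0 (border '')
j=23 s[j]='a': π[23]=1 (border 'a')
j=24 s[j]='a': k: 1→0; π[24]=1 (border 'a')
j=25 s[j]='a': k: 1→0; π[25]=1 (border 'a')
j=26 s[j]='a': k: 1→0; π[26]=1 (border 'a')
j=27 s[j]='c': k: 1→0; π[27]=0 (border '')
j=28 s[j]='c': π[28]=0 (border '')
j=29 s[j]='a': π[29]=1 (border 'a')
j=30 s[j]='a': k: 1→0; π[30]=1 (border 'a')
j=31 s[j]='b': π[31]=2 (border 'ab')
j=32 s[j]='b': k: 2→0; π[32]=0 (border '')
j=33 s[j]='a': π[33]=1 (border 'a')
j=34 s[j]='c': k: 1→0; π[34]=0 (border '')
j=35 s[j]='b': π[35]=0 (border '')
j=36 s[j]='b': π[36]=0 (border '')
j=37 s[j]='b': π[37]=0 (border '')
j=38 s[j]='b': π[38]=0 (border '')

[0, 0, 1, 2, 0, 0, 0, 0, 1, 1, 0, 0, 0, 0, 1, 0, 0, 0, 0, 0, 0, 0, 0, 1, 1, 1, 1, 0, 0, 1, 1, 2, 0, 1, 0, 0, 0, 0, 0]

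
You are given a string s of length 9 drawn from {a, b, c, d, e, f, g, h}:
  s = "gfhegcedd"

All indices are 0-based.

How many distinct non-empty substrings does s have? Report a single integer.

rank→(start, suffix):
  0 → (5, 'cedd')
  1 → (8, 'd')
  2 → (7, 'dd')
  3 → (6, 'edd')
  4 → (3, 'egcedd')
  5 → (1, 'fhegcedd')
  6 → (4, 'gcedd')
  7 → (0, 'gfhegcedd')
  8 → (2, 'hegcedd')

SA = [5, 8, 7, 6, 3, 1, 4, 0, 2]
i: (SA[i-1],SA[i]) lcp shared
  1: (5,8) 0 ''
  2: (8,7) 1 'd'
  3: (7,6) 0 ''
  4: (6,3) 1 'e'
  5: (3,1) 0 ''
  6: (1,4) 0 ''
  7: (4,0) 1 'g'
  8: (0,2) 0 ''

n(n+1)/2 = 9·10/2 = 45
Σ LCP = 0 + 0 + 1 + 0 + 1 + 0 + 0 + 1 + 0 = 3
distinct = 45 − 3 = 42

42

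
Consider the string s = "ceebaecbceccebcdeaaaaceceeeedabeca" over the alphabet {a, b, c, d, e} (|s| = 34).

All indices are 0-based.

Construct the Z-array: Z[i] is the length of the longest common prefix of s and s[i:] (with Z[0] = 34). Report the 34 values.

[34, 0, 0, 0, 0, 0, 1, 0, 2, 0, 1, 2, 0, 0, 1, 0, 0, 0, 0, 0, 0, 2, 0, 3, 0, 0, 0, 0, 0, 0, 0, 0, 1, 0]

Z[0]=34
i=1: outside box; Z[1]=0
i=2: outside box; Z[2]=0
i=3: outside box; Z[3]=0
i=4: outside box; Z[4]=0
i=5: outside box; Z[5]=0
i=6: outside box; Z[6]=1 scan→box=[6,7)
i=7: outside box; Z[7]=0
i=8: outside box; Z[8]=2 scan→box=[8,10)
i=9: min(r-i=1, Z[1]=0)=0; Z[9]=0
i=10: outside box; Z[10]=1 scan→box=[10,11)
i=11: outside box; Z[11]=2 scan→box=[11,13)
i=12: min(r-i=1, Z[1]=0)=0; Z[12]=0
i=13: outside box; Z[13]=0
i=14: outside box; Z[14]=1 scan→box=[14,15)
i=15: outside box; Z[15]=0
i=16: outside box; Z[16]=0
i=17: outside box; Z[17]=0
i=18: outside box; Z[18]=0
i=19: outside box; Z[19]=0
i=20: outside box; Z[20]=0
i=21: outside box; Z[21]=2 scan→box=[21,23)
i=22: min(r-i=1, Z[1]=0)=0; Z[22]=0
i=23: outside box; Z[23]=3 scan→box=[23,26)
i=24: min(r-i=2, Z[1]=0)=0; Z[24]=0
i=25: min(r-i=1, Z[2]=0)=0; Z[25]=0
i=26: outside box; Z[26]=0
i=27: outside box; Z[27]=0
i=28: outside box; Z[28]=0
i=29: outside box; Z[29]=0
i=30: outside box; Z[30]=0
i=31: outside box; Z[31]=0
i=32: outside box; Z[32]=1 scan→box=[32,33)
i=33: outside box; Z[33]=0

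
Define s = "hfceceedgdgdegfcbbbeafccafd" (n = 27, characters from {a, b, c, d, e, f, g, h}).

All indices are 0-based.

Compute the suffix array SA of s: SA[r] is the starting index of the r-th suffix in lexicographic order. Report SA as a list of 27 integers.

sorted suffixes:
  #0 SA[0]=20  'afccafd'
  #1 SA[1]=24  'afd'
  #2 SA[2]=16  'bbbeafccafd'
  #3 SA[3]=17  'bbeafccafd'
  #4 SA[4]=18  'beafccafd'
  #5 SA[5]=23  'cafd'
  #6 SA[6]=15  'cbbbeafccafd'
  #7 SA[7]=22  'ccafd'
  #8 SA[8]=2  'ceceedgdgdegfcbbbeafccafd'
  #9 SA[9]=4  'ceedgdgdegfcbbbeafccafd'
  #10 SA[10]=26  'd'
  #11 SA[11]=11  'degfcbbbeafccafd'
  #12 SA[12]=9  'dgdegfcbbbeafccafd'
  #13 SA[13]=7  'dgdgdegfcbbbeafccafd'
  #14 SA[14]=19  'eafccafd'
  #15 SA[15]=3  'eceedgdgdegfcbbbeafccafd'
  #16 SA[16]=6  'edgdgdegfcbbbeafccafd'
  #17 SA[17]=5  'eedgdgdegfcbbbeafccafd'
  #18 SA[18]=12  'egfcbbbeafccafd'
  #19 SA[19]=14  'fcbbbeafccafd'
  #20 SA[20]=21  'fccafd'
  #21 SA[21]=1  'fceceedgdgdegfcbbbeafccafd'
  #22 SA[22]=25  'fd'
  #23 SA[23]=10  'gdegfcbbbeafccafd'
  #24 SA[24]=8  'gdgdegfcbbbeafccafd'
  #25 SA[25]=13  'gfcbbbeafccafd'
  #26 SA[26]=0  'hfceceedgdgdegfcbbbeafccafd'

[20, 24, 16, 17, 18, 23, 15, 22, 2, 4, 26, 11, 9, 7, 19, 3, 6, 5, 12, 14, 21, 1, 25, 10, 8, 13, 0]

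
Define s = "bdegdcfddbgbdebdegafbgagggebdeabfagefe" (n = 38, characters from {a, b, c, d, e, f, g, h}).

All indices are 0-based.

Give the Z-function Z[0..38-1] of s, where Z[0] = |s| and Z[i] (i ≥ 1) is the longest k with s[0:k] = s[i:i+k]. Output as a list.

Z[0]=38
i=1: fresh scan; Z[1]=0
i=2: fresh scan; Z[2]=0
i=3: fresh scan; Z[3]=0
i=4: fresh scan; Z[4]=0
i=5: fresh scan; Z[5]=0
i=6: fresh scan; Z[6]=0
i=7: fresh scan; Z[7]=0
i=8: fresh scan; Z[8]=0
i=9: fresh scan; Z[9]=1 scan→box=[9,10)
i=10: fresh scan; Z[10]=0
i=11: fresh scan; Z[11]=3 scan→box=[11,14)
i=12: min(r-i=2, Z[1]=0)=0; Z[12]=0
i=13: min(r-i=1, Z[2]=0)=0; Z[13]=0
i=14: fresh scan; Z[14]=4 scan→box=[14,18)
i=15: min(r-i=3, Z[1]=0)=0; Z[15]=0
i=16: min(r-i=2, Z[2]=0)=0; Z[16]=0
i=17: min(r-i=1, Z[3]=0)=0; Z[17]=0
i=18: fresh scan; Z[18]=0
i=19: fresh scan; Z[19]=0
i=20: fresh scan; Z[20]=1 scan→box=[20,21)
i=21: fresh scan; Z[21]=0
i=22: fresh scan; Z[22]=0
i=23: fresh scan; Z[23]=0
i=24: fresh scan; Z[24]=0
i=25: fresh scan; Z[25]=0
i=26: fresh scan; Z[26]=0
i=27: fresh scan; Z[27]=3 scan→box=[27,30)
i=28: min(r-i=2, Z[1]=0)=0; Z[28]=0
i=29: min(r-i=1, Z[2]=0)=0; Z[29]=0
i=30: fresh scan; Z[30]=0
i=31: fresh scan; Z[31]=1 scan→box=[31,32)
i=32: fresh scan; Z[32]=0
i=33: fresh scan; Z[33]=0
i=34: fresh scan; Z[34]=0
i=35: fresh scan; Z[35]=0
i=36: fresh scan; Z[36]=0
i=37: fresh scan; Z[37]=0

[38, 0, 0, 0, 0, 0, 0, 0, 0, 1, 0, 3, 0, 0, 4, 0, 0, 0, 0, 0, 1, 0, 0, 0, 0, 0, 0, 3, 0, 0, 0, 1, 0, 0, 0, 0, 0, 0]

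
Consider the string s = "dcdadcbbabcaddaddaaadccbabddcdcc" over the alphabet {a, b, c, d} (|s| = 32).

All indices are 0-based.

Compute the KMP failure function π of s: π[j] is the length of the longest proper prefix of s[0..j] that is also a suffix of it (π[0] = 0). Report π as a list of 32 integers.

[0, 0, 1, 0, 1, 2, 0, 0, 0, 0, 0, 0, 1, 1, 0, 1, 1, 0, 0, 0, 1, 2, 0, 0, 0, 0, 1, 1, 2, 3, 2, 0]

π[0] = 0
j=1 s[j]='c': π[1]=0 (border '')
j=2 s[j]='d': π[2]=1 (border 'd')
j=3 s[j]='a': k: 1→0; π[3]=0 (border '')
j=4 s[j]='d': π[4]=1 (border 'd')
j=5 s[j]='c': π[5]=2 (border 'dc')
j=6 s[j]='b': k: 2→0; π[6]=0 (border '')
j=7 s[j]='b': π[7]=0 (border '')
j=8 s[j]='a': π[8]=0 (border '')
j=9 s[j]='b': π[9]=0 (border '')
j=10 s[j]='c': π[10]=0 (border '')
j=11 s[j]='a': π[11]=0 (border '')
j=12 s[j]='d': π[12]=1 (border 'd')
j=13 s[j]='d': k: 1→0; π[13]=1 (border 'd')
j=14 s[j]='a': k: 1→0; π[14]=0 (border '')
j=15 s[j]='d': π[15]=1 (border 'd')
j=16 s[j]='d': k: 1→0; π[16]=1 (border 'd')
j=17 s[j]='a': k: 1→0; π[17]=0 (border '')
j=18 s[j]='a': π[18]=0 (border '')
j=19 s[j]='a': π[19]=0 (border '')
j=20 s[j]='d': π[20]=1 (border 'd')
j=21 s[j]='c': π[21]=2 (border 'dc')
j=22 s[j]='c': k: 2→0; π[22]=0 (border '')
j=23 s[j]='b': π[23]=0 (border '')
j=24 s[j]='a': π[24]=0 (border '')
j=25 s[j]='b': π[25]=0 (border '')
j=26 s[j]='d': π[26]=1 (border 'd')
j=27 s[j]='d': k: 1→0; π[27]=1 (border 'd')
j=28 s[j]='c': π[28]=2 (border 'dc')
j=29 s[j]='d': π[29]=3 (border 'dcd')
j=30 s[j]='c': k: 3→1; π[30]=2 (border 'dc')
j=31 s[j]='c': k: 2→0; π[31]=0 (border '')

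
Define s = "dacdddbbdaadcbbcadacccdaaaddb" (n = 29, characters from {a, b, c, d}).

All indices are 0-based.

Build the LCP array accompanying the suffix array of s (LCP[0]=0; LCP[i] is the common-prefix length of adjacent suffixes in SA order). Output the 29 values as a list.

[0, 2, 3, 1, 2, 1, 2, 2, 0, 1, 2, 1, 1, 0, 1, 1, 2, 1, 2, 0, 3, 2, 3, 1, 2, 1, 1, 3, 2]

rank→(start, suffix):
  0 → (23, 'aaaddb')
  1 → (9, 'aadcbbcadacccdaaaddb')
  2 → (24, 'aaddb')
  3 → (18, 'acccdaaaddb')
  4 → (1, 'acdddbbdaadcbbcadacccdaaaddb')
  5 → (16, 'adacccdaaaddb')
  6 → (10, 'adcbbcadacccdaaaddb')
  7 → (25, 'addb')
  8 → (28, 'b')
  9 → (13, 'bbcadacccdaaaddb')
  10 → (6, 'bbdaadcbbcadacccdaaaddb')
  11 → (14, 'bcadacccdaaaddb')
  12 → (7, 'bdaadcbbcadacccdaaaddb')
  13 → (15, 'cadacccdaaaddb')
  14 → (12, 'cbbcadacccdaaaddb')
  15 → (19, 'cccdaaaddb')
  16 → (20, 'ccdaaaddb')
  17 → (21, 'cdaaaddb')
  18 → (2, 'cdddbbdaadcbbcadacccdaaaddb')
  19 → (22, 'daaaddb')
  20 → (8, 'daadcbbcadacccdaaaddb')
  21 → (17, 'dacccdaaaddb')
  22 → (0, 'dacdddbbdaadcbbcadacccdaaaddb')
  23 → (27, 'db')
  24 → (5, 'dbbdaadcbbcadacccdaaaddb')
  25 → (11, 'dcbbcadacccdaaaddb')
  26 → (26, 'ddb')
  27 → (4, 'ddbbdaadcbbcadacccdaaaddb')
  28 → (3, 'dddbbdaadcbbcadacccdaaaddb')

SA = [23, 9, 24, 18, 1, 16, 10, 25, 28, 13, 6, 14, 7, 15, 12, 19, 20, 21, 2, 22, 8, 17, 0, 27, 5, 11, 26, 4, 3]
i: (SA[i-1],SA[i]) lcp shared
  1: (23,9) 2 'aa'
  2: (9,24) 3 'aad'
  3: (24,18) 1 'a'
  4: (18,1) 2 'ac'
  5: (1,16) 1 'a'
  6: (16,10) 2 'ad'
  7: (10,25) 2 'ad'
  8: (25,28) 0 ''
  9: (28,13) 1 'b'
  10: (13,6) 2 'bb'
  11: (6,14) 1 'b'
  12: (14,7) 1 'b'
  13: (7,15) 0 ''
  14: (15,12) 1 'c'
  15: (12,19) 1 'c'
  16: (19,20) 2 'cc'
  17: (20,21) 1 'c'
  18: (21,2) 2 'cd'
  19: (2,22) 0 ''
  20: (22,8) 3 'daa'
  21: (8,17) 2 'da'
  22: (17,0) 3 'dac'
  23: (0,27) 1 'd'
  24: (27,5) 2 'db'
  25: (5,11) 1 'd'
  26: (11,26) 1 'd'
  27: (26,4) 3 'ddb'
  28: (4,3) 2 'dd'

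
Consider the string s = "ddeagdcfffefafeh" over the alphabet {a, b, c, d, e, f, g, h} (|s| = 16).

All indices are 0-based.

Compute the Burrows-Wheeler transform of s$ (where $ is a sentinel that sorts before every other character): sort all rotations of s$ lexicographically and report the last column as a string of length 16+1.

hfedg$ddffefafcae

rank  rotation           last
    0  $ddeagdcfffefafeh  h
    1  afeh$ddeagdcfffef  f
    2  agdcfffefafeh$dde  e
    3  cfffefafeh$ddeagd  d
    4  dcfffefafeh$ddeag  g
    5  ddeagdcfffefafeh$  $
    6  deagdcfffefafeh$d  d
    7  eagdcfffefafeh$dd  d
    8  efafeh$ddeagdcfff  f
    9  eh$ddeagdcfffefaf  f
   10  fafeh$ddeagdcfffe  e
   11  fefafeh$ddeagdcff  f
   12  feh$ddeagdcfffefa  a
   13  ffefafeh$ddeagdcf  f
   14  fffefafeh$ddeagdc  c
   15  gdcfffefafeh$ddea  a
   16  h$ddeagdcfffefafe  e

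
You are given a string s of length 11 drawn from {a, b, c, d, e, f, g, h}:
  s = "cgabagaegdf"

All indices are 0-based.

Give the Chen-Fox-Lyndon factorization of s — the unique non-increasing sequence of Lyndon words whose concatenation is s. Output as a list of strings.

emit factor 1: 'cg' (i=0, period=2)
emit factor 2: 'abagaegdf' (i=2, period=9)

["cg", "abagaegdf"]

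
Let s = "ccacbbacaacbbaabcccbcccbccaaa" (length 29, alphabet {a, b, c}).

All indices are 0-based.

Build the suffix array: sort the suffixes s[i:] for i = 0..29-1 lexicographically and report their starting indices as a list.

[28, 27, 26, 13, 8, 14, 6, 9, 2, 12, 5, 11, 4, 23, 19, 15, 25, 7, 1, 10, 3, 22, 18, 24, 0, 21, 17, 20, 16]

rank | idx | suffix
   0 |  28 | a
   1 |  27 | aa
   2 |  26 | aaa
   3 |  13 | aabcccbcccbccaaa
   4 |   8 | aacbbaabcccbcccbccaaa
   5 |  14 | abcccbcccbccaaa
   6 |   6 | acaacbbaabcccbcccbccaaa
   7 |   9 | acbbaabcccbcccbccaaa
   8 |   2 | acbbacaacbbaabcccbcccbccaaa
   9 |  12 | baabcccbcccbccaaa
  10 |   5 | bacaacbbaabcccbcccbccaaa
  11 |  11 | bbaabcccbcccbccaaa
  12 |   4 | bbacaacbbaabcccbcccbccaaa
  13 |  23 | bccaaa
  14 |  19 | bcccbccaaa
  15 |  15 | bcccbcccbccaaa
  16 |  25 | caaa
  17 |   7 | caacbbaabcccbcccbccaaa
  18 |   1 | cacbbacaacbbaabcccbcccbccaaa
  19 |  10 | cbbaabcccbcccbccaaa
  20 |   3 | cbbacaacbbaabcccbcccbccaaa
  21 |  22 | cbccaaa
  22 |  18 | cbcccbccaaa
  23 |  24 | ccaaa
  24 |   0 | ccacbbacaacbbaabcccbcccbccaaa
  25 |  21 | ccbccaaa
  26 |  17 | ccbcccbccaaa
  27 |  20 | cccbccaaa
  28 |  16 | cccbcccbccaaa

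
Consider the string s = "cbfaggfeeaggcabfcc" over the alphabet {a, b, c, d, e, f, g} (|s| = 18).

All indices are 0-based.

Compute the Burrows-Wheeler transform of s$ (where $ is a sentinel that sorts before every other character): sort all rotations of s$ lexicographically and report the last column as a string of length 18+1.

ccefcacg$fefbbgggaa

rank  rotation             last
    0  $cbfaggfeeaggcabfcc  c
    1  abfcc$cbfaggfeeaggc  c
    2  aggcabfcc$cbfaggfee  e
    3  aggfeeaggcabfcc$cbf  f
    4  bfaggfeeaggcabfcc$c  c
    5  bfcc$cbfaggfeeaggca  a
    6  c$cbfaggfeeaggcabfc  c
    7  cabfcc$cbfaggfeeagg  g
    8  cbfaggfeeaggcabfcc$  $
    9  cc$cbfaggfeeaggcabf  f
   10  eaggcabfcc$cbfaggfe  e
   11  eeaggcabfcc$cbfaggf  f
   12  faggfeeaggcabfcc$cb  b
   13  fcc$cbfaggfeeaggcab  b
   14  feeaggcabfcc$cbfagg  g
   15  gcabfcc$cbfaggfeeag  g
   16  gfeeaggcabfcc$cbfag  g
   17  ggcabfcc$cbfaggfeea  a
   18  ggfeeaggcabfcc$cbfa  a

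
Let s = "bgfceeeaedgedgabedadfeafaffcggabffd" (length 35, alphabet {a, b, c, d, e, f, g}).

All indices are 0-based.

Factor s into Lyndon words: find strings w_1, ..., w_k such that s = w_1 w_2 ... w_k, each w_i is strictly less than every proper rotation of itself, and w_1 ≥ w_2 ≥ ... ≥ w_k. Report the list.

emit factor 1: 'bgfceee' (i=0, period=7)
emit factor 2: 'aedgedg' (i=7, period=7)
emit factor 3: 'abedadfeafaffcggabffd' (i=14, period=21)

["bgfceee", "aedgedg", "abedadfeafaffcggabffd"]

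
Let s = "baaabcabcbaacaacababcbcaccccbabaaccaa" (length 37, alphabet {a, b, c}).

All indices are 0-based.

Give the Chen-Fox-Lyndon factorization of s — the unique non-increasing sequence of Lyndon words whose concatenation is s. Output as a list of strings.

emit factor 1: 'b' (i=0, period=1)
emit factor 2: 'aaabcabcbaacaacababcbcaccccbabaacc' (i=1, period=34)
emit factor 3: 'a' (i=35, period=1)
emit factor 4: 'a' (i=36, period=1)

["b", "aaabcabcbaacaacababcbcaccccbabaacc", "a", "a"]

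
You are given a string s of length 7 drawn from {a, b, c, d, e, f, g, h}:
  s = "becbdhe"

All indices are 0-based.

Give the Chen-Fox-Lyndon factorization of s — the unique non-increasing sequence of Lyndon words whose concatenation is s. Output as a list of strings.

["bec", "bdhe"]

emit factor 1: 'bec' (i=0, period=3)
emit factor 2: 'bdhe' (i=3, period=4)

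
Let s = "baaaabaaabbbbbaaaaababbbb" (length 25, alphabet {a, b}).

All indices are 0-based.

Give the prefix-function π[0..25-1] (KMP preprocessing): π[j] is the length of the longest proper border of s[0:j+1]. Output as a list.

[0, 0, 0, 0, 0, 1, 2, 3, 4, 1, 1, 1, 1, 1, 2, 3, 4, 5, 0, 1, 2, 1, 1, 1, 1]

π[0] = 0
j=1 s[j]='a': π[1]=0 (border '')
j=2 s[j]='a': π[2]=0 (border '')
j=3 s[j]='a': π[3]=0 (border '')
j=4 s[j]='a': π[4]=0 (border '')
j=5 s[j]='b': π[5]=1 (border 'b')
j=6 s[j]='a': π[6]=2 (border 'ba')
j=7 s[j]='a': π[7]=3 (border 'baa')
j=8 s[j]='a': π[8]=4 (border 'baaa')
j=9 s[j]='b': k: 4→0; π[9]=1 (border 'b')
j=10 s[j]='b': k: 1→0; π[10]=1 (border 'b')
j=11 s[j]='b': k: 1→0; π[11]=1 (border 'b')
j=12 s[j]='b': k: 1→0; π[12]=1 (border 'b')
j=13 s[j]='b': k: 1→0; π[13]=1 (border 'b')
j=14 s[j]='a': π[14]=2 (border 'ba')
j=15 s[j]='a': π[15]=3 (border 'baa')
j=16 s[j]='a': π[16]=4 (border 'baaa')
j=17 s[j]='a': π[17]=5 (border 'baaaa')
j=18 s[j]='a': k: 5→0; π[18]=0 (border '')
j=19 s[j]='b': π[19]=1 (border 'b')
j=20 s[j]='a': π[20]=2 (border 'ba')
j=21 s[j]='b': k: 2→0; π[21]=1 (border 'b')
j=22 s[j]='b': k: 1→0; π[22]=1 (border 'b')
j=23 s[j]='b': k: 1→0; π[23]=1 (border 'b')
j=24 s[j]='b': k: 1→0; π[24]=1 (border 'b')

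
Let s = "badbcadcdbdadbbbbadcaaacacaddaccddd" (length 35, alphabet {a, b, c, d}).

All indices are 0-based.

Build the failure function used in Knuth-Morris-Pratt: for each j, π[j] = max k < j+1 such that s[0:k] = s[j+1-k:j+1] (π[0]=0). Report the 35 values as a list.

π[0] = 0
j=1 s[j]='a': π[1]=0 (border '')
j=2 s[j]='d': π[2]=0 (border '')
j=3 s[j]='b': π[3]=1 (border 'b')
j=4 s[j]='c': k: 1→0; π[4]=0 (border '')
j=5 s[j]='a': π[5]=0 (border '')
j=6 s[j]='d': π[6]=0 (border '')
j=7 s[j]='c': π[7]=0 (border '')
j=8 s[j]='d': π[8]=0 (border '')
j=9 s[j]='b': π[9]=1 (border 'b')
j=10 s[j]='d': k: 1→0; π[10]=0 (border '')
j=11 s[j]='a': π[11]=0 (border '')
j=12 s[j]='d': π[12]=0 (border '')
j=13 s[j]='b': π[13]=1 (border 'b')
j=14 s[j]='b': k: 1→0; π[14]=1 (border 'b')
j=15 s[j]='b': k: 1→0; π[15]=1 (border 'b')
j=16 s[j]='b': k: 1→0; π[16]=1 (border 'b')
j=17 s[j]='a': π[17]=2 (border 'ba')
j=18 s[j]='d': π[18]=3 (border 'bad')
j=19 s[j]='c': k: 3→0; π[19]=0 (border '')
j=20 s[j]='a': π[20]=0 (border '')
j=21 s[j]='a': π[21]=0 (border '')
j=22 s[j]='a': π[22]=0 (border '')
j=23 s[j]='c': π[23]=0 (border '')
j=24 s[j]='a': π[24]=0 (border '')
j=25 s[j]='c': π[25]=0 (border '')
j=26 s[j]='a': π[26]=0 (border '')
j=27 s[j]='d': π[27]=0 (border '')
j=28 s[j]='d': π[28]=0 (border '')
j=29 s[j]='a': π[29]=0 (border '')
j=30 s[j]='c': π[30]=0 (border '')
j=31 s[j]='c': π[31]=0 (border '')
j=32 s[j]='d': π[32]=0 (border '')
j=33 s[j]='d': π[33]=0 (border '')
j=34 s[j]='d': π[34]=0 (border '')

[0, 0, 0, 1, 0, 0, 0, 0, 0, 1, 0, 0, 0, 1, 1, 1, 1, 2, 3, 0, 0, 0, 0, 0, 0, 0, 0, 0, 0, 0, 0, 0, 0, 0, 0]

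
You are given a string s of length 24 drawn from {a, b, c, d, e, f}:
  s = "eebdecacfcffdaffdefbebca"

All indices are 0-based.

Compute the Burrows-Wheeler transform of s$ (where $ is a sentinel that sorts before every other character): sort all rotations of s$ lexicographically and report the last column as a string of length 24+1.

accdeefbeaffbfbed$decffca

rank  rotation                   last
    0  $eebdecacfcffdaffdefbebca  a
    1  a$eebdecacfcffdaffdefbebc  c
    2  acfcffdaffdefbebca$eebdec  c
    3  affdefbebca$eebdecacfcffd  d
    4  bca$eebdecacfcffdaffdefbe  e
    5  bdecacfcffdaffdefbebca$ee  e
    6  bebca$eebdecacfcffdaffdef  f
    7  ca$eebdecacfcffdaffdefbeb  b
    8  cacfcffdaffdefbebca$eebde  e
    9  cfcffdaffdefbebca$eebdeca  a
   10  cffdaffdefbebca$eebdecacf  f
   11  daffdefbebca$eebdecacfcff  f
   12  decacfcffdaffdefbebca$eeb  b
   13  defbebca$eebdecacfcffdaff  f
   14  ebca$eebdecacfcffdaffdefb  b
   15  ebdecacfcffdaffdefbebca$e  e
   16  ecacfcffdaffdefbebca$eebd  d
   17  eebdecacfcffdaffdefbebca$  $
   18  efbebca$eebdecacfcffdaffd  d
   19  fbebca$eebdecacfcffdaffde  e
   20  fcffdaffdefbebca$eebdecac  c
   21  fdaffdefbebca$eebdecacfcf  f
   22  fdefbebca$eebdecacfcffdaf  f
   23  ffdaffdefbebca$eebdecacfc  c
   24  ffdefbebca$eebdecacfcffda  a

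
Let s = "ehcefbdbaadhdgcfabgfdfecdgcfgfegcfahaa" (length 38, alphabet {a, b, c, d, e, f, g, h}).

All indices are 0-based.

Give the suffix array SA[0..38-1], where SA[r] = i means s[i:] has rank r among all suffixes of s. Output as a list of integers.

[37, 36, 8, 16, 9, 34, 7, 5, 17, 23, 2, 14, 32, 26, 6, 20, 12, 24, 10, 22, 3, 30, 0, 15, 33, 4, 19, 21, 29, 27, 13, 31, 25, 18, 28, 35, 1, 11]

rank→(start, suffix):
  0 → (37, 'a')
  1 → (36, 'aa')
  2 → (8, 'aadhdgcfabgfdfecdgcfgfegcfahaa')
  3 → (16, 'abgfdfecdgcfgfegcfahaa')
  4 → (9, 'adhdgcfabgfdfecdgcfgfegcfahaa')
  5 → (34, 'ahaa')
  6 → (7, 'baadhdgcfabgfdfecdgcfgfegcfahaa')
  7 → (5, 'bdbaadhdgcfabgfdfecdgcfgfegcfahaa')
  8 → (17, 'bgfdfecdgcfgfegcfahaa')
  9 → (23, 'cdgcfgfegcfahaa')
  10 → (2, 'cefbdbaadhdgcfabgfdfecdgcfgfegcfahaa')
  11 → (14, 'cfabgfdfecdgcfgfegcfahaa')
  12 → (32, 'cfahaa')
  13 → (26, 'cfgfegcfahaa')
  14 → (6, 'dbaadhdgcfabgfdfecdgcfgfegcfahaa')
  15 → (20, 'dfecdgcfgfegcfahaa')
  16 → (12, 'dgcfabgfdfecdgcfgfegcfahaa')
  17 → (24, 'dgcfgfegcfahaa')
  18 → (10, 'dhdgcfabgfdfecdgcfgfegcfahaa')
  19 → (22, 'ecdgcfgfegcfahaa')
  20 → (3, 'efbdbaadhdgcfabgfdfecdgcfgfegcfahaa')
  21 → (30, 'egcfahaa')
  22 → (0, 'ehcefbdbaadhdgcfabgfdfecdgcfgfegcfahaa')
  23 → (15, 'fabgfdfecdgcfgfegcfahaa')
  24 → (33, 'fahaa')
  25 → (4, 'fbdbaadhdgcfabgfdfecdgcfgfegcfahaa')
  26 → (19, 'fdfecdgcfgfegcfahaa')
  27 → (21, 'fecdgcfgfegcfahaa')
  28 → (29, 'fegcfahaa')
  29 → (27, 'fgfegcfahaa')
  30 → (13, 'gcfabgfdfecdgcfgfegcfahaa')
  31 → (31, 'gcfahaa')
  32 → (25, 'gcfgfegcfahaa')
  33 → (18, 'gfdfecdgcfgfegcfahaa')
  34 → (28, 'gfegcfahaa')
  35 → (35, 'haa')
  36 → (1, 'hcefbdbaadhdgcfabgfdfecdgcfgfegcfahaa')
  37 → (11, 'hdgcfabgfdfecdgcfgfegcfahaa')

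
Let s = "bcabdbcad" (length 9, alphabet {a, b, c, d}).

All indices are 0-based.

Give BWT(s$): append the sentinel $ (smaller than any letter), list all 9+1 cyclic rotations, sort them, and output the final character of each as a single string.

rank  rotation    last
    0  $bcabdbcad  d
    1  abdbcad$bc  c
    2  ad$bcabdbc  c
    3  bcabdbcad$  $
    4  bcad$bcabd  d
    5  bdbcad$bca  a
    6  cabdbcad$b  b
    7  cad$bcabdb  b
    8  d$bcabdbca  a
    9  dbcad$bcab  b

dcc$dabbab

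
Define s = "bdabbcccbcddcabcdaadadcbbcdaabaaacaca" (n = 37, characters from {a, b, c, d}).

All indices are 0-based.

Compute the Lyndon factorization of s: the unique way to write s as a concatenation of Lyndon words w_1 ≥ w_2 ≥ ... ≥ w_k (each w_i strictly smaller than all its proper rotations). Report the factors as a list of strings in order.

emit factor 1: 'bd' (i=0, period=2)
emit factor 2: 'abbcccbcddcabcd' (i=2, period=15)
emit factor 3: 'aadadcbbcd' (i=17, period=10)
emit factor 4: 'aab' (i=27, period=3)
emit factor 5: 'aaacac' (i=30, period=6)
emit factor 6: 'a' (i=36, period=1)

["bd", "abbcccbcddcabcd", "aadadcbbcd", "aab", "aaacac", "a"]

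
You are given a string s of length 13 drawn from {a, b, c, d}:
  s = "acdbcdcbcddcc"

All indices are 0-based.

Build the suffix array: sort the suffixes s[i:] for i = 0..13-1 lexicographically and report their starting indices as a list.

rank | idx | suffix
   0 |   0 | acdbcdcbcddcc
   1 |   3 | bcdcbcddcc
   2 |   7 | bcddcc
   3 |  12 | c
   4 |   6 | cbcddcc
   5 |  11 | cc
   6 |   1 | cdbcdcbcddcc
   7 |   4 | cdcbcddcc
   8 |   8 | cddcc
   9 |   2 | dbcdcbcddcc
  10 |   5 | dcbcddcc
  11 |  10 | dcc
  12 |   9 | ddcc

[0, 3, 7, 12, 6, 11, 1, 4, 8, 2, 5, 10, 9]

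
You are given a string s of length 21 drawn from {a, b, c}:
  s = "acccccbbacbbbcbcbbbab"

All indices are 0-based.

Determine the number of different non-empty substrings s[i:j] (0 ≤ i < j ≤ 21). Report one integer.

sorted suffixes:
  #0 SA[0]=19  'ab'
  #1 SA[1]=8  'acbbbcbcbbbab'
  #2 SA[2]=0  'acccccbbacbbbcbcbbbab'
  #3 SA[3]=20  'b'
  #4 SA[4]=18  'bab'
  #5 SA[5]=7  'bacbbbcbcbbbab'
  #6 SA[6]=17  'bbab'
  #7 SA[7]=6  'bbacbbbcbcbbbab'
  #8 SA[8]=16  'bbbab'
  #9 SA[9]=10  'bbbcbcbbbab'
  #10 SA[10]=11  'bbcbcbbbab'
  #11 SA[11]=14  'bcbbbab'
  #12 SA[12]=12  'bcbcbbbab'
  #13 SA[13]=5  'cbbacbbbcbcbbbab'
  #14 SA[14]=15  'cbbbab'
  #15 SA[15]=9  'cbbbcbcbbbab'
  #16 SA[16]=13  'cbcbbbab'
  #17 SA[17]=4  'ccbbacbbbcbcbbbab'
  #18 SA[18]=3  'cccbbacbbbcbcbbbab'
  #19 SA[19]=2  'ccccbbacbbbcbcbbbab'
  #20 SA[20]=1  'cccccbbacbbbcbcbbbab'

SA = [19, 8, 0, 20, 18, 7, 17, 6, 16, 10, 11, 14, 12, 5, 15, 9, 13, 4, 3, 2, 1]
rank  pair      lcp
   1  s[19:],s[8:]  1  'a'
   2  s[8:],s[0:]  2  'ac'
   3  s[0:],s[20:]  0  ''
   4  s[20:],s[18:]  1  'b'
   5  s[18:],s[7:]  2  'ba'
   6  s[7:],s[17:]  1  'b'
   7  s[17:],s[6:]  3  'bba'
   8  s[6:],s[16:]  2  'bb'
   9  s[16:],s[10:]  3  'bbb'
  10  s[10:],s[11:]  2  'bb'
  11  s[11:],s[14:]  1  'b'
  12  s[14:],s[12:]  3  'bcb'
  13  s[12:],s[5:]  0  ''
  14  s[5:],s[15:]  3  'cbb'
  15  s[15:],s[9:]  4  'cbbb'
  16  s[9:],s[13:]  2  'cb'
  17  s[13:],s[4:]  1  'c'
  18  s[4:],s[3:]  2  'cc'
  19  s[3:],s[2:]  3  'ccc'
  20  s[2:],s[1:]  4  'cccc'

n(n+1)/2 = 21·22/2 = 231
Σ LCP = 0 + 1 + 2 + 0 + 1 + 2 + 1 + 3 + 2 + 3 + 2 + 1 + 3 + 0 + 3 + 4 + 2 + 1 + 2 + 3 + 4 = 40
distinct = 231 − 40 = 191

191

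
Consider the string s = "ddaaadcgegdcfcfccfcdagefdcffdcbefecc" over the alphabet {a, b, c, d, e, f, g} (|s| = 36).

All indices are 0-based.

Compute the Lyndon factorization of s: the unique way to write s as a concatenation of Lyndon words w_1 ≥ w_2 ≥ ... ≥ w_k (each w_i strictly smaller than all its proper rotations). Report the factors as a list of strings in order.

emit factor 1: 'd' (i=0, period=1)
emit factor 2: 'd' (i=1, period=1)
emit factor 3: 'aaadcgegdcfcfccfcdagefdcffdcbefecc' (i=2, period=34)

["d", "d", "aaadcgegdcfcfccfcdagefdcffdcbefecc"]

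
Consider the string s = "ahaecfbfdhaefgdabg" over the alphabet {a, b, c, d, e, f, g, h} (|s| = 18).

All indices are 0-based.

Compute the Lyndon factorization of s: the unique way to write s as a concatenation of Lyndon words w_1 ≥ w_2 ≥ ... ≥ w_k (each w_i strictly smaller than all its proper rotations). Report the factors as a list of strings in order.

["ah", "aecfbfdhaefgd", "abg"]

emit factor 1: 'ah' (i=0, period=2)
emit factor 2: 'aecfbfdhaefgd' (i=2, period=13)
emit factor 3: 'abg' (i=15, period=3)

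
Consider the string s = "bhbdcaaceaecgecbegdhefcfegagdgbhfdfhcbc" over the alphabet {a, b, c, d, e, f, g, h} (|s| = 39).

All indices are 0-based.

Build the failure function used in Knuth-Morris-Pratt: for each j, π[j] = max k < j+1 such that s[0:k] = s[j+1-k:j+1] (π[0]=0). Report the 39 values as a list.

π[0] = 0
j=1 s[j]='h': π[1]=0 (border '')
j=2 s[j]='b': π[2]=1 (border 'b')
j=3 s[j]='d': k: 1→0; π[3]=0 (border '')
j=4 s[j]='c': π[4]=0 (border '')
j=5 s[j]='a': π[5]=0 (border '')
j=6 s[j]='a': π[6]=0 (border '')
j=7 s[j]='c': π[7]=0 (border '')
j=8 s[j]='e': π[8]=0 (border '')
j=9 s[j]='a': π[9]=0 (border '')
j=10 s[j]='e': π[10]=0 (border '')
j=11 s[j]='c': π[11]=0 (border '')
j=12 s[j]='g': π[12]=0 (border '')
j=13 s[j]='e': π[13]=0 (border '')
j=14 s[j]='c': π[14]=0 (border '')
j=15 s[j]='b': π[15]=1 (border 'b')
j=16 s[j]='e': k: 1→0; π[16]=0 (border '')
j=17 s[j]='g': π[17]=0 (border '')
j=18 s[j]='d': π[18]=0 (border '')
j=19 s[j]='h': π[19]=0 (border '')
j=20 s[j]='e': π[20]=0 (border '')
j=21 s[j]='f': π[21]=0 (border '')
j=22 s[j]='c': π[22]=0 (border '')
j=23 s[j]='f': π[23]=0 (border '')
j=24 s[j]='e': π[24]=0 (border '')
j=25 s[j]='g': π[25]=0 (border '')
j=26 s[j]='a': π[26]=0 (border '')
j=27 s[j]='g': π[27]=0 (border '')
j=28 s[j]='d': π[28]=0 (border '')
j=29 s[j]='g': π[29]=0 (border '')
j=30 s[j]='b': π[30]=1 (border 'b')
j=31 s[j]='h': π[31]=2 (border 'bh')
j=32 s[j]='f': k: 2→0; π[32]=0 (border '')
j=33 s[j]='d': π[33]=0 (border '')
j=34 s[j]='f': π[34]=0 (border '')
j=35 s[j]='h': π[35]=0 (border '')
j=36 s[j]='c': π[36]=0 (border '')
j=37 s[j]='b': π[37]=1 (border 'b')
j=38 s[j]='c': k: 1→0; π[38]=0 (border '')

[0, 0, 1, 0, 0, 0, 0, 0, 0, 0, 0, 0, 0, 0, 0, 1, 0, 0, 0, 0, 0, 0, 0, 0, 0, 0, 0, 0, 0, 0, 1, 2, 0, 0, 0, 0, 0, 1, 0]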